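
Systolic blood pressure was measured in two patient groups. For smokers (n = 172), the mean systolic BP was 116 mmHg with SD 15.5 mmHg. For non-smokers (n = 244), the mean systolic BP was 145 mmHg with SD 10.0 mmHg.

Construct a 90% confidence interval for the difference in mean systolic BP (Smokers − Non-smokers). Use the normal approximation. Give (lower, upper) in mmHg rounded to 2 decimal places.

Standard errors of each mean: 15.5/√172 = 1.1819 and 10.0/√244 = 0.6402.
SE(x̄₁ − x̄₂) = √(1.1819² + 0.6402²) = 1.3442 for independent samples with unequal variances.
With z* = 1.645, the margin is 1.645 × 1.3442 = 2.2112.
x̄₁ − x̄₂ = 116 − 145 = -29.0000; the interval is -29.0000 ± 2.2112 = (-31.21, -26.79).

(-31.21, -26.79)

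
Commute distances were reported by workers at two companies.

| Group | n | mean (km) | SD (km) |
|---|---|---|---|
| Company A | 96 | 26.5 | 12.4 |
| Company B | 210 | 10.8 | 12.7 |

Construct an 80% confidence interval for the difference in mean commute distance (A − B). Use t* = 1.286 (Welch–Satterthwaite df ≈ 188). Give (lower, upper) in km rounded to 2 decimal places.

(13.72, 17.68)

Standard errors of each mean: 12.4/√96 = 1.2656 and 12.7/√210 = 0.8764.
SE(x̄₁ − x̄₂) = √(1.2656² + 0.8764²) = 1.5394 for independent samples with unequal variances.
With t* = 1.286, the margin is 1.286 × 1.5394 = 1.9797.
x̄₁ − x̄₂ = 26.5 − 10.8 = 15.7000; the interval is 15.7000 ± 1.9797 = (13.72, 17.68).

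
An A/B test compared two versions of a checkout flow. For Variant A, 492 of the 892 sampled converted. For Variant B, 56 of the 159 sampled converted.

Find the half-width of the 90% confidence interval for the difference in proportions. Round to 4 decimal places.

First, p̂₁ = 492/892 = 0.5516; p̂₂ = 56/159 = 0.3522.
The two standard errors are √(0.5516×0.4484/892) = 0.01665 and √(0.3522×0.6478/159) = 0.03788.
Because the samples are independent, SE_diff = √(0.01665² + 0.03788²) = 0.04138.
Using z* = 1.645 for 90%, ME = 1.645 × 0.04138 = 0.06807.

0.0681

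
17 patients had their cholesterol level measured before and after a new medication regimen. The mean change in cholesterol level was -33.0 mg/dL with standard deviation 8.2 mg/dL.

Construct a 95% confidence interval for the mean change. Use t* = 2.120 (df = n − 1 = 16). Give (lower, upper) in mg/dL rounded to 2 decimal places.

(-37.22, -28.78)

Paired design: SE = s_d/√n = 8.2/√17 = 1.9888.
t* = 2.120; margin of error = 2.120 × 1.9888 = 4.2163.
-33.0 ± 4.2163 → (-37.22, -28.78).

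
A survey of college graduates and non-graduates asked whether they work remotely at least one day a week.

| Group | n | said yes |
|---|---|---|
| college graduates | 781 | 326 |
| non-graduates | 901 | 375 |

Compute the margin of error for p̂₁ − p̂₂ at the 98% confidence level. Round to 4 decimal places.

First, p̂₁ = 326/781 = 0.4174; p̂₂ = 375/901 = 0.4162.
The two standard errors are √(0.4174×0.5826/781) = 0.01765 and √(0.4162×0.5838/901) = 0.01642.
Because the samples are independent, SE_diff = √(0.01765² + 0.01642²) = 0.02411.
Using z* = 2.326 for 98%, ME = 2.326 × 0.02411 = 0.05608.

0.0561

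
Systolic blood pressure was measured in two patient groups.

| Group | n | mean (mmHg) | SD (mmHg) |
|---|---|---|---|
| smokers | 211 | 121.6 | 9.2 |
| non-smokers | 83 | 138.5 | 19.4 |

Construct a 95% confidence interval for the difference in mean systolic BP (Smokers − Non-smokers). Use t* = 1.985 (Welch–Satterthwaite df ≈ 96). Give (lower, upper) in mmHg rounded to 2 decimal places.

Standard errors of each mean: 9.2/√211 = 0.6334 and 19.4/√83 = 2.1294.
SE(x̄₁ − x̄₂) = √(0.6334² + 2.1294²) = 2.2216 for independent samples with unequal variances.
With t* = 1.985, the margin is 1.985 × 2.2216 = 4.4099.
x̄₁ − x̄₂ = 121.6 − 138.5 = -16.9000; the interval is -16.9000 ± 4.4099 = (-21.31, -12.49).

(-21.31, -12.49)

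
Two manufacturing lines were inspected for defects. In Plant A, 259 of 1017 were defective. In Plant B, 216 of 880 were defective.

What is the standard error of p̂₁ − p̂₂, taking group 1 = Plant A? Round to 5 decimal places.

0.01993

p̂₁ = 259/1017 = 0.2547 and p̂₂ = 216/880 = 0.2455.
SE₁ = √(p̂₁(1−p̂₁)/n₁) = √(0.2547·0.7453/1017) = 0.01366; SE₂ = √(0.2455·0.7545/880) = 0.01451.
Independent samples: SE of the difference = √(SE₁² + SE₂²) = √(0.0001865956 + 0.0002105401) = 0.01993.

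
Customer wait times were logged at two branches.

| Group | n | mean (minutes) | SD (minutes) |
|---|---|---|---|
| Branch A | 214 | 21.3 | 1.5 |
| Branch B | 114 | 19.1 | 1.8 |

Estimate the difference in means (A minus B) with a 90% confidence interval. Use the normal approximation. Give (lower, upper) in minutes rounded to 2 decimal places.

(1.88, 2.52)

SE₁ = s₁/√n₁ = 1.5/√214 = 0.1025; SE₂ = 1.8/√114 = 0.1686.
Independent samples, unequal variances: SE_diff = √(SE₁² + SE₂²) = √(0.01050625 + 0.02842596) = 0.1973.
z* = 1.645, so margin of error = 1.645 × 0.1973 = 0.3246.
Difference in means = 21.3 − 19.1 = 2.2000.
2.2000 ± 0.3246 → (1.88, 2.52).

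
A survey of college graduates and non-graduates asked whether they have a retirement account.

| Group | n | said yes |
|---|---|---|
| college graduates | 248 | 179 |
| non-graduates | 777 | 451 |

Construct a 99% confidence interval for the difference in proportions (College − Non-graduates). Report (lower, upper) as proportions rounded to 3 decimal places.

p̂₁ = 179/248 = 0.7218 and p̂₂ = 451/777 = 0.5804.
SE₁ = √(p̂₁(1−p̂₁)/n₁) = √(0.7218·0.2782/248) = 0.02846; SE₂ = √(0.5804·0.4196/777) = 0.01770.
Independent samples: SE of the difference = √(SE₁² + SE₂²) = √(0.0008099716 + 0.00031329) = 0.03352.
z* for 99% confidence is 2.576, so the margin of error is 2.576 × 0.03352 = 0.08635.
Point estimate p̂₁ − p̂₂ = 0.7218 − 0.5804 = 0.1414.
0.1414 ± 0.08635 → (0.055, 0.228).

(0.055, 0.228)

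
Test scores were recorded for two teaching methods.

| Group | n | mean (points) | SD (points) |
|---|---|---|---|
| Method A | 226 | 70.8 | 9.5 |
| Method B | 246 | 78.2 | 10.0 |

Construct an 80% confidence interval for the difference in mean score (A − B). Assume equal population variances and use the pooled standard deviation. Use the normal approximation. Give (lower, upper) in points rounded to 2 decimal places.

(-8.55, -6.25)

Pooled variance s_p² = [225·9.5² + 245·10.0²] / (226+246−2) = 95.3324, so s_p = 9.7638.
SE_diff = s_p·√(1/n₁ + 1/n₂) = 9.7638·√(1/226 + 1/246) = 0.8996.
z* = 1.282; margin = 1.282 × 0.8996 = 1.1533.
Difference = 70.8 − 78.2 = -7.4000.
-7.4000 ± 1.1533 → (-8.55, -6.25).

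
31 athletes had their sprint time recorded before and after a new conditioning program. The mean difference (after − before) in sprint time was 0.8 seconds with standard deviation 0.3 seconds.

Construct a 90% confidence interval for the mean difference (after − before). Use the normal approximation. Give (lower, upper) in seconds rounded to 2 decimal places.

(0.71, 0.89)

This is a matched-pairs design, so SE = s_d/√n = 0.3/√31 = 0.0539.
Margin = 1.645 × 0.0539 = 0.0887; the interval is 0.8 ± 0.0887 = (0.71, 0.89).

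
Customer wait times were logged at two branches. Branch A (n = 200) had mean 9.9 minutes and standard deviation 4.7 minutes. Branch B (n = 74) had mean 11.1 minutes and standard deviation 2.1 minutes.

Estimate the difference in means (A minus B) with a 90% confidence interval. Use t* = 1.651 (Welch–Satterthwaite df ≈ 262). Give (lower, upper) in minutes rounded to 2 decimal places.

(-1.88, -0.52)

SE₁ = s₁/√n₁ = 4.7/√200 = 0.3323; SE₂ = 2.1/√74 = 0.2441.
Independent samples, unequal variances: SE_diff = √(SE₁² + SE₂²) = √(0.11042329 + 0.05958481) = 0.4123.
t* = 1.651, so margin of error = 1.651 × 0.4123 = 0.6807.
Difference in means = 9.9 − 11.1 = -1.2000.
-1.2000 ± 0.6807 → (-1.88, -0.52).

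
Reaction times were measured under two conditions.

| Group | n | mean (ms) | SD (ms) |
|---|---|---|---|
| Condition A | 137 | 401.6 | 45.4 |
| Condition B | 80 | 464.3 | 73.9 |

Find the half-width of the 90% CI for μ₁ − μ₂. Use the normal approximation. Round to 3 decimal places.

15.015

SE₁ = s₁/√n₁ = 45.4/√137 = 3.8788; SE₂ = 73.9/√80 = 8.2623.
Independent samples, unequal variances: SE_diff = √(SE₁² + SE₂²) = √(15.04508944 + 68.26560129) = 9.1275.
z* = 1.645, so margin of error = 1.645 × 9.1275 = 15.0147.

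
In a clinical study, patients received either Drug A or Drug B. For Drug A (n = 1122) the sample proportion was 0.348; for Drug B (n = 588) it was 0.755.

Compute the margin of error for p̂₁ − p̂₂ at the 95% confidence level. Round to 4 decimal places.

0.0446

SE₁ = √(p̂₁(1−p̂₁)/n₁) = √(0.3480·0.6520/1122) = 0.01422; SE₂ = √(0.7550·0.2450/588) = 0.01774.
Independent samples: SE of the difference = √(SE₁² + SE₂²) = √(0.0002022084 + 0.0003147076) = 0.02274.
z* for 95% confidence is 1.960, so the margin of error is 1.960 × 0.02274 = 0.04457.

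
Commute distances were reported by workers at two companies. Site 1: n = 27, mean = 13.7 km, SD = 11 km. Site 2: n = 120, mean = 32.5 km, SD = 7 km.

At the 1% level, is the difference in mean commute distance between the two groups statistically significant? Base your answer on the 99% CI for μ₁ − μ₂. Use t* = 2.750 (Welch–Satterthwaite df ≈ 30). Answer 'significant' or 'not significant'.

significant

Per-group SEs: s₁/√n₁ = 11/√27 = 2.1170, s₂/√n₂ = 7/√120 = 0.6390.
Unpooled SE of the difference: √(4.481689 + 0.408321) = 2.2113.
Margin of error = t* · SE = 2.750 × 2.2113 = 6.0811.
x̄₁ − x̄₂ = 13.7 − 32.5 = -18.8000.
CI: -18.8000 ± 6.0811 = (-24.8811, -12.7189).
The interval (-24.8811, -12.7189) does not contain 0, so the difference is significant.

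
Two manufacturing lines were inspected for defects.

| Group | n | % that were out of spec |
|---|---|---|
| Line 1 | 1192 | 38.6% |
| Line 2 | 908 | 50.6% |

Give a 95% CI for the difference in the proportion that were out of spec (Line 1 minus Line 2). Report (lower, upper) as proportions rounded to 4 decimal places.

(-0.1627, -0.0773)

SE₁ = √(p̂₁(1−p̂₁)/n₁) = √(0.3860·0.6140/1192) = 0.01410; SE₂ = √(0.5060·0.4940/908) = 0.01659.
Independent samples: SE of the difference = √(SE₁² + SE₂²) = √(0.00019881 + 0.0002752281) = 0.02177.
z* for 95% confidence is 1.960, so the margin of error is 1.960 × 0.02177 = 0.04267.
Point estimate p̂₁ − p̂₂ = 0.3860 − 0.5060 = -0.1200.
-0.1200 ± 0.04267 → (-0.1627, -0.0773).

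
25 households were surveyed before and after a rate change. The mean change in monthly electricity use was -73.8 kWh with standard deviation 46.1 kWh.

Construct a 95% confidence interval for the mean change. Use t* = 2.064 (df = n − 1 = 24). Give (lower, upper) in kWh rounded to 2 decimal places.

This is a matched-pairs design, so SE = s_d/√n = 46.1/√25 = 9.2200.
Margin = 2.064 × 9.2200 = 19.0301; the interval is -73.8 ± 19.0301 = (-92.83, -54.77).

(-92.83, -54.77)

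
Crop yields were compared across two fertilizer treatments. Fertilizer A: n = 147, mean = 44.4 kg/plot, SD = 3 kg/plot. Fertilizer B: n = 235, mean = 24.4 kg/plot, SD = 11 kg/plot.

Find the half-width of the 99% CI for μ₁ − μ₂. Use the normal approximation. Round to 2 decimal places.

Per-group SEs: s₁/√n₁ = 3/√147 = 0.2474, s₂/√n₂ = 11/√235 = 0.7176.
Unpooled SE of the difference: √(0.06120676 + 0.51494976) = 0.7590.
Margin of error = z* · SE = 2.576 × 0.7590 = 1.9552.

1.96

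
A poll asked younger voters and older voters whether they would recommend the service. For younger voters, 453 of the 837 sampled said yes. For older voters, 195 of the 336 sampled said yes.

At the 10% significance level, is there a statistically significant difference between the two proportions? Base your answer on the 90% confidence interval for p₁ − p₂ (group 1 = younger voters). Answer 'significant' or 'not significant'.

Sample proportions: 453/837 = 0.5412, 195/336 = 0.5804.
Each SE is √(p̂(1−p̂)/n): √(0.5412·0.4588/837) = 0.01722 and √(0.5804·0.4196/336) = 0.02692.
SE(p̂₁ − p̂₂) = √(SE₁² + SE₂²) = √(0.0002965284 + 0.0007246864) = 0.03196, since the two samples are independent.
At 90% confidence z* = 1.645; margin = 1.645 × 0.03196 = 0.05257.
The difference is 0.5412 − 0.5804 = -0.0392, so the interval is -0.0392 ± 0.05257 = (-0.09177, 0.01337).
The interval (-0.09177, 0.01337) contains 0, so the difference is not significant.

not significant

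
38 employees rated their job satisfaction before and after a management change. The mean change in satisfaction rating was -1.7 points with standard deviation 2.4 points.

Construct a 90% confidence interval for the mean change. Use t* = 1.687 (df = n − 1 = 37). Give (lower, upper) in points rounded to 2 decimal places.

Paired design: SE = s_d/√n = 2.4/√38 = 0.3893.
t* = 1.687; margin of error = 1.687 × 0.3893 = 0.6567.
-1.7 ± 0.6567 → (-2.36, -1.04).

(-2.36, -1.04)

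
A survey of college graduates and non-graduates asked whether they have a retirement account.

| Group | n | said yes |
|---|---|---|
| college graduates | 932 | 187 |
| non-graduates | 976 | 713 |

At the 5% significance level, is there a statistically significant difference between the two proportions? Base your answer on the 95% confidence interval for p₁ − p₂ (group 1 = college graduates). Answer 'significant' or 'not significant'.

p̂₁ = 187/932 = 0.2006 and p̂₂ = 713/976 = 0.7305.
SE₁ = √(p̂₁(1−p̂₁)/n₁) = √(0.2006·0.7994/932) = 0.01312; SE₂ = √(0.7305·0.2695/976) = 0.01420.
Independent samples: SE of the difference = √(SE₁² + SE₂²) = √(0.0001721344 + 0.00020164) = 0.01933.
z* for 95% confidence is 1.960, so the margin of error is 1.960 × 0.01933 = 0.03789.
Point estimate p̂₁ − p̂₂ = 0.2006 − 0.7305 = -0.5299.
-0.5299 ± 0.03789 → (-0.56779, -0.49201).
The interval (-0.56779, -0.49201) does not contain 0, so the difference is significant.

significant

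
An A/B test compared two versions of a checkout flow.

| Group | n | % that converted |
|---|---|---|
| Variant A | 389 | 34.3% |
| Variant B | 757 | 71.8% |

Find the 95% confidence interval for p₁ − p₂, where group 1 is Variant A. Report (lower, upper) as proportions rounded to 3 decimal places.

(-0.432, -0.318)

SE₁ = √(p̂₁(1−p̂₁)/n₁) = √(0.3430·0.6570/389) = 0.02407; SE₂ = √(0.7180·0.2820/757) = 0.01635.
Independent samples: SE of the difference = √(SE₁² + SE₂²) = √(0.0005793649 + 0.0002673225) = 0.02910.
z* for 95% confidence is 1.960, so the margin of error is 1.960 × 0.02910 = 0.05704.
Point estimate p̂₁ − p̂₂ = 0.3430 − 0.7180 = -0.3750.
-0.3750 ± 0.05704 → (-0.432, -0.318).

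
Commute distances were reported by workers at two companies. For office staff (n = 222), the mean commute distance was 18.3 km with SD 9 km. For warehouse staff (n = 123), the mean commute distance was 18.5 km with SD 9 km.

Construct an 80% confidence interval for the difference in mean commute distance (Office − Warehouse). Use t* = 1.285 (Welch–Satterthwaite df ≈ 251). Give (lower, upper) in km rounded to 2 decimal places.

Per-group SEs: s₁/√n₁ = 9/√222 = 0.6040, s₂/√n₂ = 9/√123 = 0.8115.
Unpooled SE of the difference: √(0.364816 + 0.65853225) = 1.0116.
Margin of error = t* · SE = 1.285 × 1.0116 = 1.2999.
x̄₁ − x̄₂ = 18.3 − 18.5 = -0.2000.
CI: -0.2000 ± 1.2999 = (-1.50, 1.10).

(-1.50, 1.10)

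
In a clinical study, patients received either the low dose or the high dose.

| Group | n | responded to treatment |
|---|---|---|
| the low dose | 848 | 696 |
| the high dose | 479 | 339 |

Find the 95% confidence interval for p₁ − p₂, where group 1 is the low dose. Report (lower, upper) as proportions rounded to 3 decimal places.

(0.065, 0.161)

First, p̂₁ = 696/848 = 0.8208; p̂₂ = 339/479 = 0.7077.
The two standard errors are √(0.8208×0.1792/848) = 0.01317 and √(0.7077×0.2923/479) = 0.02078.
Because the samples are independent, SE_diff = √(0.01317² + 0.02078²) = 0.02460.
Using z* = 1.960 for 95%, ME = 1.960 × 0.02460 = 0.04822.
p̂₁ − p̂₂ = 0.1131; interval 0.1131 ± 0.04822 gives (0.065, 0.161).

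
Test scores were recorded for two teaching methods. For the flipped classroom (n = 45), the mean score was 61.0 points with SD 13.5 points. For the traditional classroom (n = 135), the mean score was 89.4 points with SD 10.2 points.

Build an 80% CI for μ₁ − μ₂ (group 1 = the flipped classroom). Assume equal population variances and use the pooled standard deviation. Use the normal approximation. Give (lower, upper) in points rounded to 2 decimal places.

(-30.85, -25.95)

Pooled variance s_p² = [44·13.5² + 134·10.2²] / (45+135−2) = 123.3728, so s_p = 11.1073.
SE_diff = s_p·√(1/n₁ + 1/n₂) = 11.1073·√(1/45 + 1/135) = 1.9119.
z* = 1.282; margin = 1.282 × 1.9119 = 2.4511.
Difference = 61.0 − 89.4 = -28.4000.
-28.4000 ± 2.4511 → (-30.85, -25.95).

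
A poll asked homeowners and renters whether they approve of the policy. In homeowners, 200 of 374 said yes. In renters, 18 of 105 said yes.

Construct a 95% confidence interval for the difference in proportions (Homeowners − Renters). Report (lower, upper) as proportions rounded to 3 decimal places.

Sample proportions: 200/374 = 0.5348, 18/105 = 0.1714.
Each SE is √(p̂(1−p̂)/n): √(0.5348·0.4652/374) = 0.02579 and √(0.1714·0.8286/105) = 0.03678.
SE(p̂₁ − p̂₂) = √(SE₁² + SE₂²) = √(0.0006651241 + 0.0013527684) = 0.04492, since the two samples are independent.
At 95% confidence z* = 1.960; margin = 1.960 × 0.04492 = 0.08804.
The difference is 0.5348 − 0.1714 = 0.3634, so the interval is 0.3634 ± 0.08804 = (0.275, 0.451).

(0.275, 0.451)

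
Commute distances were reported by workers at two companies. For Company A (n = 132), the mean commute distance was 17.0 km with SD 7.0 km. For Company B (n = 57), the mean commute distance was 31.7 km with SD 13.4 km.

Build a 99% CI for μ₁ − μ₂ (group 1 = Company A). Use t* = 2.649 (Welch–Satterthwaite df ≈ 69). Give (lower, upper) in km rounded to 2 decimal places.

SE₁ = s₁/√n₁ = 7.0/√132 = 0.6093; SE₂ = 13.4/√57 = 1.7749.
Independent samples, unequal variances: SE_diff = √(SE₁² + SE₂²) = √(0.37124649 + 3.15027001) = 1.8766.
t* = 2.649, so margin of error = 2.649 × 1.8766 = 4.9711.
Difference in means = 17.0 − 31.7 = -14.7000.
-14.7000 ± 4.9711 → (-19.67, -9.73).

(-19.67, -9.73)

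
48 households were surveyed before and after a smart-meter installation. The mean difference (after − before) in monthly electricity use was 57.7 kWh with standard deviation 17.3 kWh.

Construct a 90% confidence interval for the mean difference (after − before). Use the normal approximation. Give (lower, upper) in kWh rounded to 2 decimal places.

(53.59, 61.81)

Paired design: SE = s_d/√n = 17.3/√48 = 2.4970.
z* = 1.645; margin of error = 1.645 × 2.4970 = 4.1076.
57.7 ± 4.1076 → (53.59, 61.81).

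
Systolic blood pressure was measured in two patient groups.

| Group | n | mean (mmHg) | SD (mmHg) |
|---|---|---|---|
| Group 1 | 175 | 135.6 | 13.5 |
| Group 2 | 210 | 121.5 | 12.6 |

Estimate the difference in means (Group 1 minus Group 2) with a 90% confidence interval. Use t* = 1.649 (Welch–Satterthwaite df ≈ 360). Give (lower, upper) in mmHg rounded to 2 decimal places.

SE₁ = s₁/√n₁ = 13.5/√175 = 1.0205; SE₂ = 12.6/√210 = 0.8695.
Independent samples, unequal variances: SE_diff = √(SE₁² + SE₂²) = √(1.04142025 + 0.75603025) = 1.3407.
t* = 1.649, so margin of error = 1.649 × 1.3407 = 2.2108.
Difference in means = 135.6 − 121.5 = 14.1000.
14.1000 ± 2.2108 → (11.89, 16.31).

(11.89, 16.31)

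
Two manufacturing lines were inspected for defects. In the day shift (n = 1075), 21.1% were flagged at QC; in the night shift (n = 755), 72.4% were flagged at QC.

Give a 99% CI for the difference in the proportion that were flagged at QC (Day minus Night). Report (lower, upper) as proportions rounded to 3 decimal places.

The two standard errors are √(0.2110×0.7890/1075) = 0.01244 and √(0.7240×0.2760/755) = 0.01627.
Because the samples are independent, SE_diff = √(0.01244² + 0.01627²) = 0.02048.
Using z* = 2.576 for 99%, ME = 2.576 × 0.02048 = 0.05276.
p̂₁ − p̂₂ = -0.5130; interval -0.5130 ± 0.05276 gives (-0.566, -0.460).

(-0.566, -0.460)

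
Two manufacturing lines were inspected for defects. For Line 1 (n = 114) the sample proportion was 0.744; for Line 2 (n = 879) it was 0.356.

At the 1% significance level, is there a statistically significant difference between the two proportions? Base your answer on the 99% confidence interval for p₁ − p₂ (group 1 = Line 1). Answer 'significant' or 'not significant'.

significant

Each SE is √(p̂(1−p̂)/n): √(0.7440·0.2560/114) = 0.04087 and √(0.3560·0.6440/879) = 0.01615.
SE(p̂₁ − p̂₂) = √(SE₁² + SE₂²) = √(0.0016703569 + 0.0002608225) = 0.04395, since the two samples are independent.
At 99% confidence z* = 2.576; margin = 2.576 × 0.04395 = 0.11322.
The difference is 0.7440 − 0.3560 = 0.3880, so the interval is 0.3880 ± 0.11322 = (0.27478, 0.50122).
The interval (0.27478, 0.50122) does not contain 0, so the difference is significant.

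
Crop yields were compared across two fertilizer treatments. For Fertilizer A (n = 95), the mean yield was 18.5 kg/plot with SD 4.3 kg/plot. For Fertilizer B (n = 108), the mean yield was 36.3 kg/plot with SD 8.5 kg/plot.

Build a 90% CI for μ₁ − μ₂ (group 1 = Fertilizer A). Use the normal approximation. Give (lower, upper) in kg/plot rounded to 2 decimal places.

(-19.33, -16.27)

Standard errors of each mean: 4.3/√95 = 0.4412 and 8.5/√108 = 0.8179.
SE(x̄₁ − x̄₂) = √(0.4412² + 0.8179²) = 0.9293 for independent samples with unequal variances.
With z* = 1.645, the margin is 1.645 × 0.9293 = 1.5287.
x̄₁ − x̄₂ = 18.5 − 36.3 = -17.8000; the interval is -17.8000 ± 1.5287 = (-19.33, -16.27).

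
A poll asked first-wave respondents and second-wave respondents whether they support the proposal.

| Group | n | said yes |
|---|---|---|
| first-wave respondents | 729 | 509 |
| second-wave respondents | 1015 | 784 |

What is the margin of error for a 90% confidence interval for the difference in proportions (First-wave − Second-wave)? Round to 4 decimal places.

Sample proportions: 509/729 = 0.6982, 784/1015 = 0.7724.
Each SE is √(p̂(1−p̂)/n): √(0.6982·0.3018/729) = 0.01700 and √(0.7724·0.2276/1015) = 0.01316.
SE(p̂₁ − p̂₂) = √(SE₁² + SE₂²) = √(0.000289 + 0.0001731856) = 0.02150, since the two samples are independent.
At 90% confidence z* = 1.645; margin = 1.645 × 0.02150 = 0.03537.

0.0354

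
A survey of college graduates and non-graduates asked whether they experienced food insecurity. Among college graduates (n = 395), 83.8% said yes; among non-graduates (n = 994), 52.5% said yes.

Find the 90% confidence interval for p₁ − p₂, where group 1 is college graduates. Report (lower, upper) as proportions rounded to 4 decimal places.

The two standard errors are √(0.8380×0.1620/395) = 0.01854 and √(0.5250×0.4750/994) = 0.01584.
Because the samples are independent, SE_diff = √(0.01854² + 0.01584²) = 0.02439.
Using z* = 1.645 for 90%, ME = 1.645 × 0.02439 = 0.04012.
p̂₁ − p̂₂ = 0.3130; interval 0.3130 ± 0.04012 gives (0.2729, 0.3531).

(0.2729, 0.3531)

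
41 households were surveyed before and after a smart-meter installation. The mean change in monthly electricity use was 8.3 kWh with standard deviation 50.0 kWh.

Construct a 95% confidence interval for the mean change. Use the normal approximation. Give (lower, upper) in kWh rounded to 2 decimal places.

This is a matched-pairs design, so SE = s_d/√n = 50.0/√41 = 7.8087.
Margin = 1.960 × 7.8087 = 15.3051; the interval is 8.3 ± 15.3051 = (-7.01, 23.61).

(-7.01, 23.61)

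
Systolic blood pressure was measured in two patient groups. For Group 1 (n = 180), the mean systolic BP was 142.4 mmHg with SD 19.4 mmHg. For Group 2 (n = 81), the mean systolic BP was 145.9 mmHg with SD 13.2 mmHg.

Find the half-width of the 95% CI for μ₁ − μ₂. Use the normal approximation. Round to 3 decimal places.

SE₁ = s₁/√n₁ = 19.4/√180 = 1.4460; SE₂ = 13.2/√81 = 1.4667.
Independent samples, unequal variances: SE_diff = √(SE₁² + SE₂²) = √(2.090916 + 2.15120889) = 2.0596.
z* = 1.960, so margin of error = 1.960 × 2.0596 = 4.0368.

4.037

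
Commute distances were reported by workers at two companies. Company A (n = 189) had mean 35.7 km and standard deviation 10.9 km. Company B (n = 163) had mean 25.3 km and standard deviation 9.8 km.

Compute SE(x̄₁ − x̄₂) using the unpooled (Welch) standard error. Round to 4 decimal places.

1.1036

SE₁ = s₁/√n₁ = 10.9/√189 = 0.7929; SE₂ = 9.8/√163 = 0.7676.
Independent samples, unequal variances: SE_diff = √(SE₁² + SE₂²) = √(0.62869041 + 0.58920976) = 1.1036.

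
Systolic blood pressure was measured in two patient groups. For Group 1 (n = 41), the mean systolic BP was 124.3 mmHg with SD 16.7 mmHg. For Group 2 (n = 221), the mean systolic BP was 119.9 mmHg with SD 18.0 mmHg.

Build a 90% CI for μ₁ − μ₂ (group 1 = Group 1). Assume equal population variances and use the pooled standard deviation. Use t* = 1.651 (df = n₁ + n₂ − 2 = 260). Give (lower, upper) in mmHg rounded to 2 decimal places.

s_p = √[((n₁−1)s₁² + (n₂−1)s₂²)/(n₁+n₂−2)] = √[(40·16.7² + 220·18.0²)/260] = 17.8062.
SE = 17.8062·√(1/41 + 1/221) = 3.0278.
With t* = 1.651, margin = 1.651 × 3.0278 = 4.9989.
x̄₁ − x̄₂ = 124.3 − 119.9 = 4.4000; interval 4.4000 ± 4.9989 = (-0.60, 9.40).

(-0.60, 9.40)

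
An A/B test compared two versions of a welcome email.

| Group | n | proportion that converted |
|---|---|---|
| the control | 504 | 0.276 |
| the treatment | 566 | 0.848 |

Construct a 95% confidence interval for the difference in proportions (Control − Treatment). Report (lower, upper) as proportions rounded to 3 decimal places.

(-0.621, -0.523)

Each SE is √(p̂(1−p̂)/n): √(0.2760·0.7240/504) = 0.01991 and √(0.8480·0.1520/566) = 0.01509.
SE(p̂₁ − p̂₂) = √(SE₁² + SE₂²) = √(0.0003964081 + 0.0002277081) = 0.02498, since the two samples are independent.
At 95% confidence z* = 1.960; margin = 1.960 × 0.02498 = 0.04896.
The difference is 0.2760 − 0.8480 = -0.5720, so the interval is -0.5720 ± 0.04896 = (-0.621, -0.523).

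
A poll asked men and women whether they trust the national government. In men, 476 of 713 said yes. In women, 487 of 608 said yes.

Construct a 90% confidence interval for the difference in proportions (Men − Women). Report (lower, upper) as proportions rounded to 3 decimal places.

(-0.173, -0.094)

p̂₁ = 476/713 = 0.6676 and p̂₂ = 487/608 = 0.8010.
SE₁ = √(p̂₁(1−p̂₁)/n₁) = √(0.6676·0.3324/713) = 0.01764; SE₂ = √(0.8010·0.1990/608) = 0.01619.
Independent samples: SE of the difference = √(SE₁² + SE₂²) = √(0.0003111696 + 0.0002621161) = 0.02394.
z* for 90% confidence is 1.645, so the margin of error is 1.645 × 0.02394 = 0.03938.
Point estimate p̂₁ − p̂₂ = 0.6676 − 0.8010 = -0.1334.
-0.1334 ± 0.03938 → (-0.173, -0.094).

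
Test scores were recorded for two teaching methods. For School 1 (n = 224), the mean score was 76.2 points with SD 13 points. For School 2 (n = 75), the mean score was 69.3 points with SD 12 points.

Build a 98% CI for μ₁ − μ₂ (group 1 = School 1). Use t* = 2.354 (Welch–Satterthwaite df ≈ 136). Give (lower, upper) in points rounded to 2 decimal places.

(3.05, 10.75)

Per-group SEs: s₁/√n₁ = 13/√224 = 0.8686, s₂/√n₂ = 12/√75 = 1.3856.
Unpooled SE of the difference: √(0.75446596 + 1.91988736) = 1.6353.
Margin of error = t* · SE = 2.354 × 1.6353 = 3.8495.
x̄₁ − x̄₂ = 76.2 − 69.3 = 6.9000.
CI: 6.9000 ± 3.8495 = (3.05, 10.75).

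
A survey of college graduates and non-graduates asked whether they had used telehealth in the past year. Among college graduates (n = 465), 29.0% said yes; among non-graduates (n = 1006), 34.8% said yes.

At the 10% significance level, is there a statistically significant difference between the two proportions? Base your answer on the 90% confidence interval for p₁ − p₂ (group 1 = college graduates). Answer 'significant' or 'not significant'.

significant

Each SE is √(p̂(1−p̂)/n): √(0.2900·0.7100/465) = 0.02104 and √(0.3480·0.6520/1006) = 0.01502.
SE(p̂₁ − p̂₂) = √(SE₁² + SE₂²) = √(0.0004426816 + 0.0002256004) = 0.02585, since the two samples are independent.
At 90% confidence z* = 1.645; margin = 1.645 × 0.02585 = 0.04252.
The difference is 0.2900 − 0.3480 = -0.0580, so the interval is -0.0580 ± 0.04252 = (-0.10052, -0.01548).
The interval (-0.10052, -0.01548) does not contain 0, so the difference is significant.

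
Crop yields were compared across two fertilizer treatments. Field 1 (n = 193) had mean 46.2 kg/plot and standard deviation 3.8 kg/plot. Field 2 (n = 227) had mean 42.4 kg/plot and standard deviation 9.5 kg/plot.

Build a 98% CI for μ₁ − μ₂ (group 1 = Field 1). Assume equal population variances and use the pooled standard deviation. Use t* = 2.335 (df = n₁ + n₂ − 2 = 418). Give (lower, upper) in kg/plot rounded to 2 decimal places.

Pooled variance s_p² = [192·3.8² + 226·9.5²] / (193+227−2) = 55.4282, so s_p = 7.4450.
SE_diff = s_p·√(1/n₁ + 1/n₂) = 7.4450·√(1/193 + 1/227) = 0.7290.
t* = 2.335; margin = 2.335 × 0.7290 = 1.7022.
Difference = 46.2 − 42.4 = 3.8000.
3.8000 ± 1.7022 → (2.10, 5.50).

(2.10, 5.50)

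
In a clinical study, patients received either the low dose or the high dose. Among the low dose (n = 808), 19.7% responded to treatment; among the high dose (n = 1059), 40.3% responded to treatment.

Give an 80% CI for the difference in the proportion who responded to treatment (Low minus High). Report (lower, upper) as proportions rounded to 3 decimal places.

SE₁ = √(p̂₁(1−p̂₁)/n₁) = √(0.1970·0.8030/808) = 0.01399; SE₂ = √(0.4030·0.5970/1059) = 0.01507.
Independent samples: SE of the difference = √(SE₁² + SE₂²) = √(0.0001957201 + 0.0002271049) = 0.02056.
z* for 80% confidence is 1.282, so the margin of error is 1.282 × 0.02056 = 0.02636.
Point estimate p̂₁ − p̂₂ = 0.1970 − 0.4030 = -0.2060.
-0.2060 ± 0.02636 → (-0.232, -0.180).

(-0.232, -0.180)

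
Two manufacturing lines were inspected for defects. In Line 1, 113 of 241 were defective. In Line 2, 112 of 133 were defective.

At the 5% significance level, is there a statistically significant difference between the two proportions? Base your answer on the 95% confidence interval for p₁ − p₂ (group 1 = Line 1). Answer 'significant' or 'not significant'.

significant

p̂₁ = 113/241 = 0.4689 and p̂₂ = 112/133 = 0.8421.
SE₁ = √(p̂₁(1−p̂₁)/n₁) = √(0.4689·0.5311/241) = 0.03215; SE₂ = √(0.8421·0.1579/133) = 0.03162.
Independent samples: SE of the difference = √(SE₁² + SE₂²) = √(0.0010336225 + 0.0009998244) = 0.04509.
z* for 95% confidence is 1.960, so the margin of error is 1.960 × 0.04509 = 0.08838.
Point estimate p̂₁ − p̂₂ = 0.4689 − 0.8421 = -0.3732.
-0.3732 ± 0.08838 → (-0.46158, -0.28482).
The interval (-0.46158, -0.28482) does not contain 0, so the difference is significant.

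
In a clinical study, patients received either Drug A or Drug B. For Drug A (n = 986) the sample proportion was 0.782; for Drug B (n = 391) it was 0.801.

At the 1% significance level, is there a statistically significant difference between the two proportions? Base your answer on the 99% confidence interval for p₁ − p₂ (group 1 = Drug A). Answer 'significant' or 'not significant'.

not significant

Each SE is √(p̂(1−p̂)/n): √(0.7820·0.2180/986) = 0.01315 and √(0.8010·0.1990/391) = 0.02019.
SE(p̂₁ − p̂₂) = √(SE₁² + SE₂²) = √(0.0001729225 + 0.0004076361) = 0.02409, since the two samples are independent.
At 99% confidence z* = 2.576; margin = 2.576 × 0.02409 = 0.06206.
The difference is 0.7820 − 0.8010 = -0.0190, so the interval is -0.0190 ± 0.06206 = (-0.08106, 0.04306).
The interval (-0.08106, 0.04306) contains 0, so the difference is not significant.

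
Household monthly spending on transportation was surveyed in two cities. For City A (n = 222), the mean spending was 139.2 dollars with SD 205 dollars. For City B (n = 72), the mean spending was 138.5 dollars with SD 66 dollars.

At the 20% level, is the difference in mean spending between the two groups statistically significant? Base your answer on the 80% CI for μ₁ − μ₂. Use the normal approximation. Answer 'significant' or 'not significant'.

not significant

Per-group SEs: s₁/√n₁ = 205/√222 = 13.7587, s₂/√n₂ = 66/√72 = 7.7782.
Unpooled SE of the difference: √(189.30182569 + 60.50039524) = 15.8051.
Margin of error = z* · SE = 1.282 × 15.8051 = 20.2621.
x̄₁ − x̄₂ = 139.2 − 138.5 = 0.7000.
CI: 0.7000 ± 20.2621 = (-19.5621, 20.9621).
The interval (-19.5621, 20.9621) contains 0, so the difference is not significant.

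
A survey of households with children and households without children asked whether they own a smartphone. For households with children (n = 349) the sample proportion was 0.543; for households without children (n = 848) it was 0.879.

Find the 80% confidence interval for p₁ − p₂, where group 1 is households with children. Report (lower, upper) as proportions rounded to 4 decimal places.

SE₁ = √(p̂₁(1−p̂₁)/n₁) = √(0.5430·0.4570/349) = 0.02667; SE₂ = √(0.8790·0.1210/848) = 0.01120.
Independent samples: SE of the difference = √(SE₁² + SE₂²) = √(0.0007112889 + 0.00012544) = 0.02893.
z* for 80% confidence is 1.282, so the margin of error is 1.282 × 0.02893 = 0.03709.
Point estimate p̂₁ − p̂₂ = 0.5430 − 0.8790 = -0.3360.
-0.3360 ± 0.03709 → (-0.3731, -0.2989).

(-0.3731, -0.2989)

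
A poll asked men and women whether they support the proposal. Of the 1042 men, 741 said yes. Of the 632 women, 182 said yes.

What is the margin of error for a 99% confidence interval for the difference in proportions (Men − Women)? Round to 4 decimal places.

Sample proportions: 741/1042 = 0.7111, 182/632 = 0.2880.
Each SE is √(p̂(1−p̂)/n): √(0.7111·0.2889/1042) = 0.01404 and √(0.2880·0.7120/632) = 0.01801.
SE(p̂₁ − p̂₂) = √(SE₁² + SE₂²) = √(0.0001971216 + 0.0003243601) = 0.02284, since the two samples are independent.
At 99% confidence z* = 2.576; margin = 2.576 × 0.02284 = 0.05884.

0.0588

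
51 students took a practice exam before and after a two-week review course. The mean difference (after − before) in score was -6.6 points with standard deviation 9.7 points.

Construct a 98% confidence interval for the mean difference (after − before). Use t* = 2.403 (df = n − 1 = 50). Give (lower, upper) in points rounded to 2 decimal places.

Paired design: SE = s_d/√n = 9.7/√51 = 1.3583.
t* = 2.403; margin of error = 2.403 × 1.3583 = 3.2640.
-6.6 ± 3.2640 → (-9.86, -3.34).

(-9.86, -3.34)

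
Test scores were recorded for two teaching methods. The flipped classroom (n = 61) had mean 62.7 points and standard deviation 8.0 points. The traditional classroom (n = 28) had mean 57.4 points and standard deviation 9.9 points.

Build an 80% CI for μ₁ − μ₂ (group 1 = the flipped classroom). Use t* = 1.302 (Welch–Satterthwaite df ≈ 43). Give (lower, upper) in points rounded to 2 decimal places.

SE₁ = s₁/√n₁ = 8.0/√61 = 1.0243; SE₂ = 9.9/√28 = 1.8709.
Independent samples, unequal variances: SE_diff = √(SE₁² + SE₂²) = √(1.04919049 + 3.50026681) = 2.1329.
t* = 1.302, so margin of error = 1.302 × 2.1329 = 2.7770.
Difference in means = 62.7 − 57.4 = 5.3000.
5.3000 ± 2.7770 → (2.52, 8.08).

(2.52, 8.08)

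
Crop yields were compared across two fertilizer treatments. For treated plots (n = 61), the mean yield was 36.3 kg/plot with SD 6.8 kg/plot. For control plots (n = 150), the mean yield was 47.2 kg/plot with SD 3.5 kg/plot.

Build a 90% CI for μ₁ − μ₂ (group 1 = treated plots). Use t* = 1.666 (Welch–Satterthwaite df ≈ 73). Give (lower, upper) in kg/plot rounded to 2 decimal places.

SE₁ = s₁/√n₁ = 6.8/√61 = 0.8707; SE₂ = 3.5/√150 = 0.2858.
Independent samples, unequal variances: SE_diff = √(SE₁² + SE₂²) = √(0.75811849 + 0.08168164) = 0.9164.
t* = 1.666, so margin of error = 1.666 × 0.9164 = 1.5267.
Difference in means = 36.3 − 47.2 = -10.9000.
-10.9000 ± 1.5267 → (-12.43, -9.37).

(-12.43, -9.37)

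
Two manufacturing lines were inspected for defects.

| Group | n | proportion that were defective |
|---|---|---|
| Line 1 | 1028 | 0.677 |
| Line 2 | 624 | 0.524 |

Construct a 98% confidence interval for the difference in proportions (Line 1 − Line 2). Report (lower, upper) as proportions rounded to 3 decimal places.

The two standard errors are √(0.6770×0.3230/1028) = 0.01458 and √(0.5240×0.4760/624) = 0.01999.
Because the samples are independent, SE_diff = √(0.01458² + 0.01999²) = 0.02474.
Using z* = 2.326 for 98%, ME = 2.326 × 0.02474 = 0.05755.
p̂₁ − p̂₂ = 0.1530; interval 0.1530 ± 0.05755 gives (0.095, 0.211).

(0.095, 0.211)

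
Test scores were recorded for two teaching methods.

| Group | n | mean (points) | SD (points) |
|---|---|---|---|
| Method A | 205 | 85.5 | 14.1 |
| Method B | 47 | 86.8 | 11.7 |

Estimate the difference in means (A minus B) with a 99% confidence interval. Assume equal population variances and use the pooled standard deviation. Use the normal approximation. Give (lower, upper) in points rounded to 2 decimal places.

(-7.00, 4.40)

s_p = √[((n₁−1)s₁² + (n₂−1)s₂²)/(n₁+n₂−2)] = √[(204·14.1² + 46·11.7²)/250] = 13.6900.
SE = 13.6900·√(1/205 + 1/47) = 2.2140.
With z* = 2.576, margin = 2.576 × 2.2140 = 5.7033.
x̄₁ − x̄₂ = 85.5 − 86.8 = -1.3000; interval -1.3000 ± 5.7033 = (-7.00, 4.40).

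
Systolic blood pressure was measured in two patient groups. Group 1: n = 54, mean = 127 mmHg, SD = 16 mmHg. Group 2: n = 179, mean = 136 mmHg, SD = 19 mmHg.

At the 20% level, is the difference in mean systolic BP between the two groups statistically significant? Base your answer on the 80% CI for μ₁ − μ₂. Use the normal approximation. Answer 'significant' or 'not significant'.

significant

Per-group SEs: s₁/√n₁ = 16/√54 = 2.1773, s₂/√n₂ = 19/√179 = 1.4201.
Unpooled SE of the difference: √(4.74063529 + 2.01668401) = 2.5995.
Margin of error = z* · SE = 1.282 × 2.5995 = 3.3326.
x̄₁ − x̄₂ = 127 − 136 = -9.0000.
CI: -9.0000 ± 3.3326 = (-12.3326, -5.6674).
The interval (-12.3326, -5.6674) does not contain 0, so the difference is significant.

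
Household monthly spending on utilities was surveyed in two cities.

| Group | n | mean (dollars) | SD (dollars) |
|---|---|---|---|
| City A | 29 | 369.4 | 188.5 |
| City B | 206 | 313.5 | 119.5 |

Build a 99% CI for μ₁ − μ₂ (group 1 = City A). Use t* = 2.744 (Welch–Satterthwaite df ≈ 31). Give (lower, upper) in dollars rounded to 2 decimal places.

(-42.83, 154.63)

Standard errors of each mean: 188.5/√29 = 35.0036 and 119.5/√206 = 8.3260.
SE(x̄₁ − x̄₂) = √(35.0036² + 8.3260²) = 35.9802 for independent samples with unequal variances.
With t* = 2.744, the margin is 2.744 × 35.9802 = 98.7297.
x̄₁ − x̄₂ = 369.4 − 313.5 = 55.9000; the interval is 55.9000 ± 98.7297 = (-42.83, 154.63).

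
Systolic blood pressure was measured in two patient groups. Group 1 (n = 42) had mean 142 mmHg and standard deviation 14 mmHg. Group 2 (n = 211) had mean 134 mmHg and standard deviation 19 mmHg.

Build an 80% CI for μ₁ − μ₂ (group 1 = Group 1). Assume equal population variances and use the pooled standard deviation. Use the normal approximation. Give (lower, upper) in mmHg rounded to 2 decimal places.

(4.04, 11.96)

s_p = √[((n₁−1)s₁² + (n₂−1)s₂²)/(n₁+n₂−2)] = √[(41·14² + 210·19²)/251] = 18.2770.
SE = 18.2770·√(1/42 + 1/211) = 3.0882.
With z* = 1.282, margin = 1.282 × 3.0882 = 3.9591.
x̄₁ − x̄₂ = 142 − 134 = 8.0000; interval 8.0000 ± 3.9591 = (4.04, 11.96).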